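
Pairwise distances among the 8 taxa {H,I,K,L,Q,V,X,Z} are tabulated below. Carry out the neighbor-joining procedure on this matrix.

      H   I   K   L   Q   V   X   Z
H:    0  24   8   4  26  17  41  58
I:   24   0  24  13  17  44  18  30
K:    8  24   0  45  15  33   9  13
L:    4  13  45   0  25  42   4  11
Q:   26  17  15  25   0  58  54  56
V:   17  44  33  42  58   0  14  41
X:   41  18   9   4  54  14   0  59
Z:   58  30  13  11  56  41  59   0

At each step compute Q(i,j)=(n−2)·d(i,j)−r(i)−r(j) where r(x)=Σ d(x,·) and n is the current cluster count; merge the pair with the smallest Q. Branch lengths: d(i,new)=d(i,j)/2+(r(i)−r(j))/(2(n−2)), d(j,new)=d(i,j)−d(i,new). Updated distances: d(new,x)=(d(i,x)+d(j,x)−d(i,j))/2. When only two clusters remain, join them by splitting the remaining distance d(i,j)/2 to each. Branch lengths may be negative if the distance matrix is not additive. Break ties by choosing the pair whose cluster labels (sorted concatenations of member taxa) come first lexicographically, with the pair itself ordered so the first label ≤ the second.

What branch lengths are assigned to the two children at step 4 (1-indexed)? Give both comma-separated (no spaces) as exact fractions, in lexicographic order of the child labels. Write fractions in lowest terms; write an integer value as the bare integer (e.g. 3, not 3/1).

step 1: merge (V,X) at d=14, Q=-364; branch lengths V→67/6, X→17/6; new cluster VX
  updated: d(H,VX)=22, d(I,VX)=24, d(K,VX)=14, d(L,VX)=16, d(Q,VX)=49, d(VX,Z)=43
step 2: merge (L,Z) at d=11, Q=-270; branch lengths L→-21/5, Z→76/5; new cluster LZ
  updated: d(H,LZ)=51/2, d(I,LZ)=16, d(K,LZ)=47/2, d(LZ,Q)=35, d(LZ,VX)=24
step 3: merge (I,Q) at d=17, Q=-179; branch lengths I→31/8, Q→105/8; new cluster IQ
  updated: d(H,IQ)=33/2, d(IQ,K)=11, d(IQ,LZ)=17, d(IQ,VX)=28
step 4: merge (IQ,LZ) at d=17, Q=-223/2; branch lengths IQ→67/12, LZ→137/12; new cluster ILQZ
  updated: d(H,ILQZ)=25/2, d(ILQZ,K)=35/4, d(ILQZ,VX)=35/2
step 5: merge (H,K) at d=8, Q=-229/4; branch lengths H→111/16, K→17/16; new cluster HK
  updated: d(HK,ILQZ)=53/8, d(HK,VX)=14
step 6: merge (HK,ILQZ) at d=53/8, Q=-305/8; branch lengths HK→25/16, ILQZ→81/16; new cluster HIKLQZ
  updated: d(HIKLQZ,VX)=199/16
step 7: merge (HIKLQZ,VX) at d=199/16; branch lengths HIKLQZ→199/32, VX→199/32; new cluster HIKLQVXZ
final tree: (((H:111/16,K:17/16):25/16,((I:31/8,Q:105/8):67/12,(L:-21/5,Z:76/5):137/12):81/16):199/32,(V:67/6,X:17/6):199/32)
total length: 1377/16

67/12,137/12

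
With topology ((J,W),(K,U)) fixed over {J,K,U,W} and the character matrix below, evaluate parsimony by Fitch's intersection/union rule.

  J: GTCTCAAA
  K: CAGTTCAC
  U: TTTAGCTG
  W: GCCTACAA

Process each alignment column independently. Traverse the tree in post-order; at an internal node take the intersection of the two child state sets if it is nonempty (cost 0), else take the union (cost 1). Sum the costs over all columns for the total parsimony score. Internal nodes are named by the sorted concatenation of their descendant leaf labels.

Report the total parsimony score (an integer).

14

site 0, node JW: J={G} ∩ W={G} → {G} (+0)
site 0, node KU: K={C} ∪ U={T} → {C,T} (+1)
site 0, node JKUW: JW={G} ∪ KU={C,T} → {C,G,T} (+1)
site 1, node JW: J={T} ∪ W={C} → {C,T} (+1)
site 1, node KU: K={A} ∪ U={T} → {A,T} (+1)
site 1, node JKUW: JW={C,T} ∩ KU={A,T} → {T} (+0)
site 2, node JW: J={C} ∩ W={C} → {C} (+0)
site 2, node KU: K={G} ∪ U={T} → {G,T} (+1)
site 2, node JKUW: JW={C} ∪ KU={G,T} → {C,G,T} (+1)
site 3, node JW: J={T} ∩ W={T} → {T} (+0)
site 3, node KU: K={T} ∪ U={A} → {A,T} (+1)
site 3, node JKUW: JW={T} ∩ KU={A,T} → {T} (+0)
site 4, node JW: J={C} ∪ W={A} → {A,C} (+1)
site 4, node KU: K={T} ∪ U={G} → {G,T} (+1)
site 4, node JKUW: JW={A,C} ∪ KU={G,T} → {A,C,G,T} (+1)
site 5, node JW: J={A} ∪ W={C} → {A,C} (+1)
site 5, node KU: K={C} ∩ U={C} → {C} (+0)
site 5, node JKUW: JW={A,C} ∩ KU={C} → {C} (+0)
site 6, node JW: J={A} ∩ W={A} → {A} (+0)
site 6, node KU: K={A} ∪ U={T} → {A,T} (+1)
site 6, node JKUW: JW={A} ∩ KU={A,T} → {A} (+0)
site 7, node JW: J={A} ∩ W={A} → {A} (+0)
site 7, node KU: K={C} ∪ U={G} → {C,G} (+1)
site 7, node JKUW: JW={A} ∪ KU={C,G} → {A,C,G} (+1)
per-site changes: [2, 2, 2, 1, 3, 1, 1, 2]; total = 14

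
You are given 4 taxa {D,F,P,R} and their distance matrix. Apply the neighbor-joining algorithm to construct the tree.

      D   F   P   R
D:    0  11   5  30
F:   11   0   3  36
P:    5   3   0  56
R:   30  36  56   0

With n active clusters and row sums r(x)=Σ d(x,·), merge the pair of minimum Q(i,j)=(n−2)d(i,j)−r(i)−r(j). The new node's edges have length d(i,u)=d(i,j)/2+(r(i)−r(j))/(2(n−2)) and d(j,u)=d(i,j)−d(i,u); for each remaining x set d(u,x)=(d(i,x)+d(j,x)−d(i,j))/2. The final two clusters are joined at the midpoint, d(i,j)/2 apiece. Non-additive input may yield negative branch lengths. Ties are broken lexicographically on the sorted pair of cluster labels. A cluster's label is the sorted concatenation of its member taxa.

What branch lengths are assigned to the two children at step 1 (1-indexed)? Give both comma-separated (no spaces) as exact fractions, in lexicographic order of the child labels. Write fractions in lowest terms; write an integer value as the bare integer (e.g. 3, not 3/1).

iteration 1: select D,R (d=30, Q=-108); attach at lengths (-4, 34); label the merged cluster DR
  updated: d(DR,F)=17/2, d(DR,P)=31/2
iteration 2: select DR,F (d=17/2, Q=-27); attach at lengths (21/2, -2); label the merged cluster DFR
  updated: d(DFR,P)=5
iteration 3: select DFR,P (d=5); attach at lengths (5/2, 5/2); label the merged cluster DFPR
final tree: (((D:-4,R:34):21/2,F:-2):5/2,P:5/2)
total length: 87/2

-4,34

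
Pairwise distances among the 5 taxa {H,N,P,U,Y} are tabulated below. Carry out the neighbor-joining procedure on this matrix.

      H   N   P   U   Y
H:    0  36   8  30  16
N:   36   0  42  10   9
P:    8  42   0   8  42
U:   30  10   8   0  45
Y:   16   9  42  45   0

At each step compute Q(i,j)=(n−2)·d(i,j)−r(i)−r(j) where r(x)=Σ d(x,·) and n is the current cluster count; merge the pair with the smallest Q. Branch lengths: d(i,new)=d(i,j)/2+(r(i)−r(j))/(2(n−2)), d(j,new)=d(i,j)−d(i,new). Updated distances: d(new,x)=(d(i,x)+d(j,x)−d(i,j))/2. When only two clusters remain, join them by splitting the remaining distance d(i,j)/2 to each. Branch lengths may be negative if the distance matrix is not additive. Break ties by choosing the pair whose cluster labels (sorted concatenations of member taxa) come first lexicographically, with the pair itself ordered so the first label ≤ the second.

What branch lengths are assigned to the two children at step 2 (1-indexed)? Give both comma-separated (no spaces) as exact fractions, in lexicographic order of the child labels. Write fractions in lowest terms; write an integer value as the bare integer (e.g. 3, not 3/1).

41/8,131/8

iteration 1: select N,Y (d=9, Q=-182); attach at lengths (2, 7); label the merged cluster NY
  updated: d(H,NY)=43/2, d(NY,P)=75/2, d(NY,U)=23
iteration 2: select H,NY (d=43/2, Q=-197/2); attach at lengths (41/8, 131/8); label the merged cluster HNY
  updated: d(HNY,P)=12, d(HNY,U)=63/4
iteration 3: select HNY,P (d=12, Q=-143/4); attach at lengths (79/8, 17/8); label the merged cluster HNPY
  updated: d(HNPY,U)=47/8
iteration 4: select HNPY,U (d=47/8); attach at lengths (47/16, 47/16); label the merged cluster HNPUY
final tree: (((H:41/8,(N:2,Y:7):131/8):79/8,P:17/8):47/16,U:47/16)
total length: 387/8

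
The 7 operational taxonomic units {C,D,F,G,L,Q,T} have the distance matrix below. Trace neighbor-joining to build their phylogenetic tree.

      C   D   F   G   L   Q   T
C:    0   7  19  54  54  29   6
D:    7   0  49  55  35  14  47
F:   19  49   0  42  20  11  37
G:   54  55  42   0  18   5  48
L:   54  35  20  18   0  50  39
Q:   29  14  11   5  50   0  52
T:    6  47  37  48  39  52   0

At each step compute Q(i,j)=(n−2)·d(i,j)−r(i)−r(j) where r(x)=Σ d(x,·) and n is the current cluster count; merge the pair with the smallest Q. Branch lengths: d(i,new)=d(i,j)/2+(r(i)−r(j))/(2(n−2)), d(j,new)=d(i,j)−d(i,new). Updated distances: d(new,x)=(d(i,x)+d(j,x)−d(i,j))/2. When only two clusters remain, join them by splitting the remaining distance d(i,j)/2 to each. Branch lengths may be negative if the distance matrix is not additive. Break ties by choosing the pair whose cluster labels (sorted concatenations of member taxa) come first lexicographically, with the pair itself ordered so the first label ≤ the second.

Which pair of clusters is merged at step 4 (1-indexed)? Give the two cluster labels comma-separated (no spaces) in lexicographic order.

CDT,GQ

step 1: merge (C,T) at d=6, Q=-368; branch lengths C→-3, T→9; new cluster CT
  updated: d(CT,D)=24, d(CT,F)=25, d(CT,G)=48, d(CT,L)=87/2, d(CT,Q)=75/2
step 2: merge (G,Q) at d=5, Q=-531/2; branch lengths G→141/16, Q→-61/16; new cluster GQ
  updated: d(CT,GQ)=161/4, d(D,GQ)=32, d(F,GQ)=24, d(GQ,L)=63/2
step 3: merge (CT,D) at d=24, Q=-803/4; branch lengths CT→259/24, D→317/24; new cluster CDT
  updated: d(CDT,F)=25, d(CDT,GQ)=193/8, d(CDT,L)=109/4
step 4: merge (CDT,GQ) at d=193/8, Q=-431/4; branch lengths CDT→45/4, GQ→103/8; new cluster CDGQT
  updated: d(CDGQT,F)=199/16, d(CDGQT,L)=277/16
step 5: merge (CDGQT,F) at d=199/16, Q=-199/4; branch lengths CDGQT→39/8, F→121/16; new cluster CDFGQT
  updated: d(CDFGQT,L)=199/16
step 6: merge (CDFGQT,L) at d=199/16; branch lengths CDFGQT→199/32, L→199/32; new cluster CDFGLQT
final tree: (((((C:-3,T:9):259/24,D:317/24):45/4,(G:141/16,Q:-61/16):103/8):39/8,F:121/16):199/32,L:199/32)
total length: 84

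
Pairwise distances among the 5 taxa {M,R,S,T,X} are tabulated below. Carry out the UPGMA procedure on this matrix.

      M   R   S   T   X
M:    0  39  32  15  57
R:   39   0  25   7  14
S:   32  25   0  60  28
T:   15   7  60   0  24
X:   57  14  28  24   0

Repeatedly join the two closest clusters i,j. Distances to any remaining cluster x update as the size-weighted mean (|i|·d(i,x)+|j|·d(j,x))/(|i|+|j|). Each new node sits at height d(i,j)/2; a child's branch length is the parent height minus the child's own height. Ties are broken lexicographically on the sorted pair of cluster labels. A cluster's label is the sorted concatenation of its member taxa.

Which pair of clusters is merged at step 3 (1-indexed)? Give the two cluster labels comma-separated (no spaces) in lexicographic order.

1. join R+T (d=7) ⇒ RT; edges |R|=7/2, |T|=7/2
  updated: d(M,RT)=27, d(RT,S)=85/2, d(RT,X)=19
2. join RT+X (d=19) ⇒ RTX; edges |RT|=6, |X|=19/2
  updated: d(M,RTX)=37, d(RTX,S)=113/3
3. join M+S (d=32) ⇒ MS; edges |M|=16, |S|=16
  updated: d(MS,RTX)=112/3
4. join MS+RTX (d=112/3) ⇒ MRSTX; edges |MS|=8/3, |RTX|=55/6
final tree: ((M:16,S:16):8/3,((R:7/2,T:7/2):6,X:19/2):55/6)
total length: 199/3

M,S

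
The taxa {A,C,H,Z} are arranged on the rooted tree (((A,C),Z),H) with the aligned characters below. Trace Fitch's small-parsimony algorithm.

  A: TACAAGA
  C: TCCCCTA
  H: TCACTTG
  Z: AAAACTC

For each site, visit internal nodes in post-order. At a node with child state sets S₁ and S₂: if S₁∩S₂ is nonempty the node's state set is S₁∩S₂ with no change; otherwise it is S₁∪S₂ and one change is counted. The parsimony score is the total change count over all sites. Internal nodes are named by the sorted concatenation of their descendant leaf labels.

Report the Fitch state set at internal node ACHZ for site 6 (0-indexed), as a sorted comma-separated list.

AC@0: {T} ∩ {T} = {T} (intersection, +0)
ACZ@0: {T} ∪ {A} = {A,T} (union, +1)
ACHZ@0: {A,T} ∩ {T} = {T} (intersection, +0)
AC@1: {A} ∪ {C} = {A,C} (union, +1)
ACZ@1: {A,C} ∩ {A} = {A} (intersection, +0)
ACHZ@1: {A} ∪ {C} = {A,C} (union, +1)
AC@2: {C} ∩ {C} = {C} (intersection, +0)
ACZ@2: {C} ∪ {A} = {A,C} (union, +1)
ACHZ@2: {A,C} ∩ {A} = {A} (intersection, +0)
AC@3: {A} ∪ {C} = {A,C} (union, +1)
ACZ@3: {A,C} ∩ {A} = {A} (intersection, +0)
ACHZ@3: {A} ∪ {C} = {A,C} (union, +1)
AC@4: {A} ∪ {C} = {A,C} (union, +1)
ACZ@4: {A,C} ∩ {C} = {C} (intersection, +0)
ACHZ@4: {C} ∪ {T} = {C,T} (union, +1)
AC@5: {G} ∪ {T} = {G,T} (union, +1)
ACZ@5: {G,T} ∩ {T} = {T} (intersection, +0)
ACHZ@5: {T} ∩ {T} = {T} (intersection, +0)
AC@6: {A} ∩ {A} = {A} (intersection, +0)
ACZ@6: {A} ∪ {C} = {A,C} (union, +1)
ACHZ@6: {A,C} ∪ {G} = {A,C,G} (union, +1)
per-site changes: [1, 2, 1, 2, 2, 1, 2]; total = 11

A,C,G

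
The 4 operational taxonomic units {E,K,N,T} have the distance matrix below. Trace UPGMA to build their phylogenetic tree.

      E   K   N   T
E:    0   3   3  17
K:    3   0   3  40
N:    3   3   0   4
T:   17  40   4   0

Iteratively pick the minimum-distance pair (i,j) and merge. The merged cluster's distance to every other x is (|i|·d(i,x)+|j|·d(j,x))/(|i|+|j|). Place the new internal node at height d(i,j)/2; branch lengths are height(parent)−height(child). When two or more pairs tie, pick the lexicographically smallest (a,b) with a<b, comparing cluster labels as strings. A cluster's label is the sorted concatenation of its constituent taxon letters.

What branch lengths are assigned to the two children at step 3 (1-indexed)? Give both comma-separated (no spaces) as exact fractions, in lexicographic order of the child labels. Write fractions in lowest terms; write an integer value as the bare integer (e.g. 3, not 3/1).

step 1: merge (E,K) at d=3; branch lengths E→3/2, K→3/2; new cluster EK
  updated: d(EK,N)=3, d(EK,T)=57/2
step 2: merge (EK,N) at d=3; branch lengths EK→0, N→3/2; new cluster EKN
  updated: d(EKN,T)=61/3
step 3: merge (EKN,T) at d=61/3; branch lengths EKN→26/3, T→61/6; new cluster EKNT
final tree: (((E:3/2,K:3/2):0,N:3/2):26/3,T:61/6)
total length: 70/3

26/3,61/6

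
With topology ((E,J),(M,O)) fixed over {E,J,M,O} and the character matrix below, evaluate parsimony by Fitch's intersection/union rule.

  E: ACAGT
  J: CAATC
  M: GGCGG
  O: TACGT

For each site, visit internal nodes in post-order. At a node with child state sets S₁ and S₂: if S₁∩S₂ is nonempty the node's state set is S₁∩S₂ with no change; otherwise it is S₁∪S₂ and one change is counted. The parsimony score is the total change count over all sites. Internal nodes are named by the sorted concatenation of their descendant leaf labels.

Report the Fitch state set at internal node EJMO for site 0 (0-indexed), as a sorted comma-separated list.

A,C,G,T

site 0, node EJ: E={A} ∪ J={C} → {A,C} (+1)
site 0, node MO: M={G} ∪ O={T} → {G,T} (+1)
site 0, node EJMO: EJ={A,C} ∪ MO={G,T} → {A,C,G,T} (+1)
site 1, node EJ: E={C} ∪ J={A} → {A,C} (+1)
site 1, node MO: M={G} ∪ O={A} → {A,G} (+1)
site 1, node EJMO: EJ={A,C} ∩ MO={A,G} → {A} (+0)
site 2, node EJ: E={A} ∩ J={A} → {A} (+0)
site 2, node MO: M={C} ∩ O={C} → {C} (+0)
site 2, node EJMO: EJ={A} ∪ MO={C} → {A,C} (+1)
site 3, node EJ: E={G} ∪ J={T} → {G,T} (+1)
site 3, node MO: M={G} ∩ O={G} → {G} (+0)
site 3, node EJMO: EJ={G,T} ∩ MO={G} → {G} (+0)
site 4, node EJ: E={T} ∪ J={C} → {C,T} (+1)
site 4, node MO: M={G} ∪ O={T} → {G,T} (+1)
site 4, node EJMO: EJ={C,T} ∩ MO={G,T} → {T} (+0)
per-site changes: [3, 2, 1, 1, 2]; total = 9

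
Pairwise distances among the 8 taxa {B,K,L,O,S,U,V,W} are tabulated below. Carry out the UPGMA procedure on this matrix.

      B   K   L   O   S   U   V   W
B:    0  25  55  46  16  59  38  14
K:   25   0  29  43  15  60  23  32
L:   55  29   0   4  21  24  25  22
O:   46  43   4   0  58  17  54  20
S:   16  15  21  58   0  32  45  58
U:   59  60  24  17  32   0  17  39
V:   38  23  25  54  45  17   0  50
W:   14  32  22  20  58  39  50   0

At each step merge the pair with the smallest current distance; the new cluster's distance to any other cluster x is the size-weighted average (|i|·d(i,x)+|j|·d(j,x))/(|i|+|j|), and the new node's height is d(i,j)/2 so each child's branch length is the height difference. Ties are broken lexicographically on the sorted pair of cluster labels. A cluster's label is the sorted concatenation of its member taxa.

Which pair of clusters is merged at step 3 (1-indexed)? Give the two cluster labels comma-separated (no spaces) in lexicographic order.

1. join L+O (d=4) ⇒ LO; edges |L|=2, |O|=2
  updated: d(B,LO)=101/2, d(K,LO)=36, d(LO,S)=79/2, d(LO,U)=41/2, d(LO,V)=79/2, d(LO,W)=21
2. join B+W (d=14) ⇒ BW; edges |B|=7, |W|=7
  updated: d(BW,K)=57/2, d(BW,LO)=143/4, d(BW,S)=37, d(BW,U)=49, d(BW,V)=44
3. join K+S (d=15) ⇒ KS; edges |K|=15/2, |S|=15/2
  updated: d(BW,KS)=131/4, d(KS,LO)=151/4, d(KS,U)=46, d(KS,V)=34
4. join U+V (d=17) ⇒ UV; edges |U|=17/2, |V|=17/2
  updated: d(BW,UV)=93/2, d(KS,UV)=40, d(LO,UV)=30
5. join LO+UV (d=30) ⇒ LOUV; edges |LO|=13, |UV|=13/2
  updated: d(BW,LOUV)=329/8, d(KS,LOUV)=311/8
6. join BW+KS (d=131/4) ⇒ BKSW; edges |BW|=75/8, |KS|=71/8
  updated: d(BKSW,LOUV)=40
7. join BKSW+LOUV (d=40) ⇒ BKLOSUVW; edges |BKSW|=29/8, |LOUV|=5
final tree: (((B:7,W:7):75/8,(K:15/2,S:15/2):71/8):29/8,((L:2,O:2):13,(U:17/2,V:17/2):13/2):5)
total length: 771/8

K,S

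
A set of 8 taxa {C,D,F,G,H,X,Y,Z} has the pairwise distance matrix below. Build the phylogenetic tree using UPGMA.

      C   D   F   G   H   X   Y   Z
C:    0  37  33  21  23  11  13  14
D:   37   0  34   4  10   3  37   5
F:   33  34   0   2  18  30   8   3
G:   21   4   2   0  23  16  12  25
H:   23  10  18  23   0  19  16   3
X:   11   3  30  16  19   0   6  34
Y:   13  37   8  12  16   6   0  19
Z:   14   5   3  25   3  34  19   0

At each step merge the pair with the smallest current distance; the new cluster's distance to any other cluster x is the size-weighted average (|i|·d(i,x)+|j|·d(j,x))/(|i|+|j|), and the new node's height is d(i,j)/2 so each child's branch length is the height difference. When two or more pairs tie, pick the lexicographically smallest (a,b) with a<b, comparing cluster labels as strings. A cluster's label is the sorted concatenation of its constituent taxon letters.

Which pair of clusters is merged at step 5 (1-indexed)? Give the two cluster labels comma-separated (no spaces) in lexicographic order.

iteration 1: select F,G (d=2); attach at lengths (1, 1); label the merged cluster FG
  updated: d(C,FG)=27, d(D,FG)=19, d(FG,H)=41/2, d(FG,X)=23, d(FG,Y)=10, d(FG,Z)=14
iteration 2: select D,X (d=3); attach at lengths (3/2, 3/2); label the merged cluster DX
  updated: d(C,DX)=24, d(DX,FG)=21, d(DX,H)=29/2, d(DX,Y)=43/2, d(DX,Z)=39/2
iteration 3: select H,Z (d=3); attach at lengths (3/2, 3/2); label the merged cluster HZ
  updated: d(C,HZ)=37/2, d(DX,HZ)=17, d(FG,HZ)=69/4, d(HZ,Y)=35/2
iteration 4: select FG,Y (d=10); attach at lengths (4, 5); label the merged cluster FGY
  updated: d(C,FGY)=67/3, d(DX,FGY)=127/6, d(FGY,HZ)=52/3
iteration 5: select DX,HZ (d=17); attach at lengths (7, 7); label the merged cluster DHXZ
  updated: d(C,DHXZ)=85/4, d(DHXZ,FGY)=77/4
iteration 6: select DHXZ,FGY (d=77/4); attach at lengths (9/8, 37/8); label the merged cluster DFGHXYZ
  updated: d(C,DFGHXYZ)=152/7
iteration 7: select C,DFGHXYZ (d=152/7); attach at lengths (76/7, 69/56); label the merged cluster CDFGHXYZ
final tree: (C:76/7,(((D:3/2,X:3/2):7,(H:3/2,Z:3/2):7):9/8,((F:1,G:1):4,Y:5):37/8):69/56)
total length: 2735/56

DX,HZ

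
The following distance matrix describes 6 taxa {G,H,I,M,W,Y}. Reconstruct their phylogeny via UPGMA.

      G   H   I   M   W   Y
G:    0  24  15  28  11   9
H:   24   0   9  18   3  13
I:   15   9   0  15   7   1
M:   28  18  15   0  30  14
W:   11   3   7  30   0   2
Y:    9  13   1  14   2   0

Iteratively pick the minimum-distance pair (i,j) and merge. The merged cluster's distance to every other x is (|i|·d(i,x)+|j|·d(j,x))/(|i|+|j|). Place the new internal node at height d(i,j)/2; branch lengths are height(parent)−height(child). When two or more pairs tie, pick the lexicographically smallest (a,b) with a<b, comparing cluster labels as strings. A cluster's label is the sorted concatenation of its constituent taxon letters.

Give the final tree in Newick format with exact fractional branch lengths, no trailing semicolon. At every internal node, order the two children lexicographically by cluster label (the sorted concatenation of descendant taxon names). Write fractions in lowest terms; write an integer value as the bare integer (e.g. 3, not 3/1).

step 1: merge (I,Y) at d=1; branch lengths I→1/2, Y→1/2; new cluster IY
  updated: d(G,IY)=12, d(H,IY)=11, d(IY,M)=29/2, d(IY,W)=9/2
step 2: merge (H,W) at d=3; branch lengths H→3/2, W→3/2; new cluster HW
  updated: d(G,HW)=35/2, d(HW,IY)=31/4, d(HW,M)=24
step 3: merge (HW,IY) at d=31/4; branch lengths HW→19/8, IY→27/8; new cluster HIWY
  updated: d(G,HIWY)=59/4, d(HIWY,M)=77/4
step 4: merge (G,HIWY) at d=59/4; branch lengths G→59/8, HIWY→7/2; new cluster GHIWY
  updated: d(GHIWY,M)=21
step 5: merge (GHIWY,M) at d=21; branch lengths GHIWY→25/8, M→21/2; new cluster GHIMWY
final tree: ((G:59/8,((H:3/2,W:3/2):19/8,(I:1/2,Y:1/2):27/8):7/2):25/8,M:21/2)
total length: 137/4

((G:59/8,((H:3/2,W:3/2):19/8,(I:1/2,Y:1/2):27/8):7/2):25/8,M:21/2)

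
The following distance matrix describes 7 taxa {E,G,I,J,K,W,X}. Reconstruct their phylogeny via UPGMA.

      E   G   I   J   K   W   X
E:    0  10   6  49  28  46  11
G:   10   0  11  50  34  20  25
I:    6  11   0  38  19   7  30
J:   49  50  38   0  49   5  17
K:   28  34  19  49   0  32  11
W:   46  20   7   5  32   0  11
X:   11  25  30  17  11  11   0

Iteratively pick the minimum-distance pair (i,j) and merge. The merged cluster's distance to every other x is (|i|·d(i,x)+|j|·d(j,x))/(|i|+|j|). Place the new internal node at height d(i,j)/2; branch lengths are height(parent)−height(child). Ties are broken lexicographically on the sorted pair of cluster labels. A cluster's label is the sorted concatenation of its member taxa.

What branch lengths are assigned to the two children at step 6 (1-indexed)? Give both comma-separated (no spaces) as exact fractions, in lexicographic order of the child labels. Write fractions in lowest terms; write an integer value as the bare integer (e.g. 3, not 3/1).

37/10,269/20

iteration 1: select J,W (d=5); attach at lengths (5/2, 5/2); label the merged cluster JW
  updated: d(E,JW)=95/2, d(G,JW)=35, d(I,JW)=45/2, d(JW,K)=81/2, d(JW,X)=14
iteration 2: select E,I (d=6); attach at lengths (3, 3); label the merged cluster EI
  updated: d(EI,G)=21/2, d(EI,JW)=35, d(EI,K)=47/2, d(EI,X)=41/2
iteration 3: select EI,G (d=21/2); attach at lengths (9/4, 21/4); label the merged cluster EGI
  updated: d(EGI,JW)=35, d(EGI,K)=27, d(EGI,X)=22
iteration 4: select K,X (d=11); attach at lengths (11/2, 11/2); label the merged cluster KX
  updated: d(EGI,KX)=49/2, d(JW,KX)=109/4
iteration 5: select EGI,KX (d=49/2); attach at lengths (7, 27/4); label the merged cluster EGIKX
  updated: d(EGIKX,JW)=319/10
iteration 6: select EGIKX,JW (d=319/10); attach at lengths (37/10, 269/20); label the merged cluster EGIJKWX
final tree: ((((E:3,I:3):9/4,G:21/4):7,(K:11/2,X:11/2):27/4):37/10,(J:5/2,W:5/2):269/20)
total length: 302/5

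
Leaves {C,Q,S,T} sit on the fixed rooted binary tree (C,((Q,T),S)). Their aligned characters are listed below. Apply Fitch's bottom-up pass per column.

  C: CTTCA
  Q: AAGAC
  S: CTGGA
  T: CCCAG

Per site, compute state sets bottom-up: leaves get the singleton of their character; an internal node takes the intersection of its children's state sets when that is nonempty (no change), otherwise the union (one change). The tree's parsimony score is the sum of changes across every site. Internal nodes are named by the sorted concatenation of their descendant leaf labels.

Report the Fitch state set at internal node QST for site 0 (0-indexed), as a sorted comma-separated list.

C

site 0, node QT: Q={A} ∪ T={C} → {A,C} (+1)
site 0, node QST: QT={A,C} ∩ S={C} → {C} (+0)
site 0, node CQST: C={C} ∩ QST={C} → {C} (+0)
site 1, node QT: Q={A} ∪ T={C} → {A,C} (+1)
site 1, node QST: QT={A,C} ∪ S={T} → {A,C,T} (+1)
site 1, node CQST: C={T} ∩ QST={A,C,T} → {T} (+0)
site 2, node QT: Q={G} ∪ T={C} → {C,G} (+1)
site 2, node QST: QT={C,G} ∩ S={G} → {G} (+0)
site 2, node CQST: C={T} ∪ QST={G} → {G,T} (+1)
site 3, node QT: Q={A} ∩ T={A} → {A} (+0)
site 3, node QST: QT={A} ∪ S={G} → {A,G} (+1)
site 3, node CQST: C={C} ∪ QST={A,G} → {A,C,G} (+1)
site 4, node QT: Q={C} ∪ T={G} → {C,G} (+1)
site 4, node QST: QT={C,G} ∪ S={A} → {A,C,G} (+1)
site 4, node CQST: C={A} ∩ QST={A,C,G} → {A} (+0)
per-site changes: [1, 2, 2, 2, 2]; total = 9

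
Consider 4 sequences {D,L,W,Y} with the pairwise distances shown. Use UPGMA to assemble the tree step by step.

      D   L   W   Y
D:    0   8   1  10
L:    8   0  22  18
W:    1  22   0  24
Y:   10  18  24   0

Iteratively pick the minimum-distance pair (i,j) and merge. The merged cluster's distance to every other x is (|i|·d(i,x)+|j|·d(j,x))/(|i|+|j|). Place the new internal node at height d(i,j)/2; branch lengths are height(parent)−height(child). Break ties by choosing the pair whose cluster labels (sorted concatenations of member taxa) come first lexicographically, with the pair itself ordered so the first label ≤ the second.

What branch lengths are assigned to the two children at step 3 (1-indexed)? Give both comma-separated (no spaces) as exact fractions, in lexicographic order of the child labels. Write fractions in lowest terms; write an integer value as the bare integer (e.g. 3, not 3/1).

iteration 1: select D,W (d=1); attach at lengths (1/2, 1/2); label the merged cluster DW
  updated: d(DW,L)=15, d(DW,Y)=17
iteration 2: select DW,L (d=15); attach at lengths (7, 15/2); label the merged cluster DLW
  updated: d(DLW,Y)=52/3
iteration 3: select DLW,Y (d=52/3); attach at lengths (7/6, 26/3); label the merged cluster DLWY
final tree: (((D:1/2,W:1/2):7,L:15/2):7/6,Y:26/3)
total length: 76/3

7/6,26/3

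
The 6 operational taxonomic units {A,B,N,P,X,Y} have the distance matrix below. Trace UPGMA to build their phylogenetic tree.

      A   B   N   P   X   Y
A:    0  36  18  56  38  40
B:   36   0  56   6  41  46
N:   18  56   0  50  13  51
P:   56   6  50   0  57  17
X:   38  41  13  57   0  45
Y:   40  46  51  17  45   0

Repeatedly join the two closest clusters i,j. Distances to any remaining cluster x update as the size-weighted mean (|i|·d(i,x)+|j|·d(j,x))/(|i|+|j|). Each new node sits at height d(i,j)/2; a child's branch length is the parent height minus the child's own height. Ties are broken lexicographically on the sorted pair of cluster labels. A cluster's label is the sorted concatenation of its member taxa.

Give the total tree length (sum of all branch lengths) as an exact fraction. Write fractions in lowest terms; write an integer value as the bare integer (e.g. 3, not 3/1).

step 1: merge (B,P) at d=6; branch lengths B→3, P→3; new cluster BP
  updated: d(A,BP)=46, d(BP,N)=53, d(BP,X)=49, d(BP,Y)=63/2
step 2: merge (N,X) at d=13; branch lengths N→13/2, X→13/2; new cluster NX
  updated: d(A,NX)=28, d(BP,NX)=51, d(NX,Y)=48
step 3: merge (A,NX) at d=28; branch lengths A→14, NX→15/2; new cluster ANX
  updated: d(ANX,BP)=148/3, d(ANX,Y)=136/3
step 4: merge (BP,Y) at d=63/2; branch lengths BP→51/4, Y→63/4; new cluster BPY
  updated: d(ANX,BPY)=48
step 5: merge (ANX,BPY) at d=48; branch lengths ANX→10, BPY→33/4; new cluster ABNPXY
final tree: ((A:14,(N:13/2,X:13/2):15/2):10,((B:3,P:3):51/4,Y:63/4):33/4)
total length: 349/4

349/4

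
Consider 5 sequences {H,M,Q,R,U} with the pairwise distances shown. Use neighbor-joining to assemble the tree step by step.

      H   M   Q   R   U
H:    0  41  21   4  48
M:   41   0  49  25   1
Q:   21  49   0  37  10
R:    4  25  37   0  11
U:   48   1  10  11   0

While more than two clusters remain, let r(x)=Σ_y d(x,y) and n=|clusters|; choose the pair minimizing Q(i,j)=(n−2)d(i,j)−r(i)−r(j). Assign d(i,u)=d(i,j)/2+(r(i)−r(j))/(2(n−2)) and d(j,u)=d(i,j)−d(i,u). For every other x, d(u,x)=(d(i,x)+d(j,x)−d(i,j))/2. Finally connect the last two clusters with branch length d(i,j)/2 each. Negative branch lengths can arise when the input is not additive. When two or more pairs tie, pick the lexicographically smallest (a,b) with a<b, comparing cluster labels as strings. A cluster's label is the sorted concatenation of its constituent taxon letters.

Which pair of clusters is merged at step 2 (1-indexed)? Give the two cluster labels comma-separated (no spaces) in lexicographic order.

H,R

1. join M+U (d=1, Q=-183) ⇒ MU; edges |M|=49/6, |U|=-43/6
  updated: d(H,MU)=44, d(MU,Q)=29, d(MU,R)=35/2
2. join H+R (d=4, Q=-239/2) ⇒ HR; edges |H|=37/8, |R|=-5/8
  updated: d(HR,MU)=115/4, d(HR,Q)=27
3. join HR+MU (d=115/4, Q=-339/4) ⇒ HMRU; edges |HR|=107/8, |MU|=123/8
  updated: d(HMRU,Q)=109/8
4. join HMRU+Q (d=109/8) ⇒ HMQRU; edges |HMRU|=109/16, |Q|=109/16
final tree: (((H:37/8,R:-5/8):107/8,(M:49/6,U:-43/6):123/8):109/16,Q:109/16)
total length: 379/8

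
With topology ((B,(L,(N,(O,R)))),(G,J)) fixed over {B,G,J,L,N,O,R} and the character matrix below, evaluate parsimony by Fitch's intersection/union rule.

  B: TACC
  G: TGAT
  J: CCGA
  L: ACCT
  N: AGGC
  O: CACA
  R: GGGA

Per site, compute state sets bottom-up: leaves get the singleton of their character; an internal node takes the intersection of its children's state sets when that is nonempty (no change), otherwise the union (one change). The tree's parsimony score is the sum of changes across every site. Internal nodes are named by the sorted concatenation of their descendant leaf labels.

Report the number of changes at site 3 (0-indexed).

4

[col 0] OR: children O:{C}, R:{G} ∪→ {C,G}; cost 1
[col 0] NOR: children N:{A}, OR:{C,G} ∪→ {A,C,G}; cost 1
[col 0] LNOR: children L:{A}, NOR:{A,C,G} ∩→ {A}; cost 0
[col 0] BLNOR: children B:{T}, LNOR:{A} ∪→ {A,T}; cost 1
[col 0] GJ: children G:{T}, J:{C} ∪→ {C,T}; cost 1
[col 0] BGJLNOR: children BLNOR:{A,T}, GJ:{C,T} ∩→ {T}; cost 0
[col 1] OR: children O:{A}, R:{G} ∪→ {A,G}; cost 1
[col 1] NOR: children N:{G}, OR:{A,G} ∩→ {G}; cost 0
[col 1] LNOR: children L:{C}, NOR:{G} ∪→ {C,G}; cost 1
[col 1] BLNOR: children B:{A}, LNOR:{C,G} ∪→ {A,C,G}; cost 1
[col 1] GJ: children G:{G}, J:{C} ∪→ {C,G}; cost 1
[col 1] BGJLNOR: children BLNOR:{A,C,G}, GJ:{C,G} ∩→ {C,G}; cost 0
[col 2] OR: children O:{C}, R:{G} ∪→ {C,G}; cost 1
[col 2] NOR: children N:{G}, OR:{C,G} ∩→ {G}; cost 0
[col 2] LNOR: children L:{C}, NOR:{G} ∪→ {C,G}; cost 1
[col 2] BLNOR: children B:{C}, LNOR:{C,G} ∩→ {C}; cost 0
[col 2] GJ: children G:{A}, J:{G} ∪→ {A,G}; cost 1
[col 2] BGJLNOR: children BLNOR:{C}, GJ:{A,G} ∪→ {A,C,G}; cost 1
[col 3] OR: children O:{A}, R:{A} ∩→ {A}; cost 0
[col 3] NOR: children N:{C}, OR:{A} ∪→ {A,C}; cost 1
[col 3] LNOR: children L:{T}, NOR:{A,C} ∪→ {A,C,T}; cost 1
[col 3] BLNOR: children B:{C}, LNOR:{A,C,T} ∩→ {C}; cost 0
[col 3] GJ: children G:{T}, J:{A} ∪→ {A,T}; cost 1
[col 3] BGJLNOR: children BLNOR:{C}, GJ:{A,T} ∪→ {A,C,T}; cost 1
per-site changes: [4, 4, 4, 4]; total = 16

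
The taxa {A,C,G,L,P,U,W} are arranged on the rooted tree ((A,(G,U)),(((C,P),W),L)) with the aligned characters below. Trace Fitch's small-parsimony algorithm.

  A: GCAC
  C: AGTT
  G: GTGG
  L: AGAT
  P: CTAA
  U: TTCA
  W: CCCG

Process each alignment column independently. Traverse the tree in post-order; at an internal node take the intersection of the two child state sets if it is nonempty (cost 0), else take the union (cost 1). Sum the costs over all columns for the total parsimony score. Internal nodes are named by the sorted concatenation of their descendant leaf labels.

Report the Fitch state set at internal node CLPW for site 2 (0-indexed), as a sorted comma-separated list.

A

site 0, node GU: G={G} ∪ U={T} → {G,T} (+1)
site 0, node AGU: A={G} ∩ GU={G,T} → {G} (+0)
site 0, node CP: C={A} ∪ P={C} → {A,C} (+1)
site 0, node CPW: CP={A,C} ∩ W={C} → {C} (+0)
site 0, node CLPW: CPW={C} ∪ L={A} → {A,C} (+1)
site 0, node ACGLPUW: AGU={G} ∪ CLPW={A,C} → {A,C,G} (+1)
site 1, node GU: G={T} ∩ U={T} → {T} (+0)
site 1, node AGU: A={C} ∪ GU={T} → {C,T} (+1)
site 1, node CP: C={G} ∪ P={T} → {G,T} (+1)
site 1, node CPW: CP={G,T} ∪ W={C} → {C,G,T} (+1)
site 1, node CLPW: CPW={C,G,T} ∩ L={G} → {G} (+0)
site 1, node ACGLPUW: AGU={C,T} ∪ CLPW={G} → {C,G,T} (+1)
site 2, node GU: G={G} ∪ U={C} → {C,G} (+1)
site 2, node AGU: A={A} ∪ GU={C,G} → {A,C,G} (+1)
site 2, node CP: C={T} ∪ P={A} → {A,T} (+1)
site 2, node CPW: CP={A,T} ∪ W={C} → {A,C,T} (+1)
site 2, node CLPW: CPW={A,C,T} ∩ L={A} → {A} (+0)
site 2, node ACGLPUW: AGU={A,C,G} ∩ CLPW={A} → {A} (+0)
site 3, node GU: G={G} ∪ U={A} → {A,G} (+1)
site 3, node AGU: A={C} ∪ GU={A,G} → {A,C,G} (+1)
site 3, node CP: C={T} ∪ P={A} → {A,T} (+1)
site 3, node CPW: CP={A,T} ∪ W={G} → {A,G,T} (+1)
site 3, node CLPW: CPW={A,G,T} ∩ L={T} → {T} (+0)
site 3, node ACGLPUW: AGU={A,C,G} ∪ CLPW={T} → {A,C,G,T} (+1)
per-site changes: [4, 4, 4, 5]; total = 17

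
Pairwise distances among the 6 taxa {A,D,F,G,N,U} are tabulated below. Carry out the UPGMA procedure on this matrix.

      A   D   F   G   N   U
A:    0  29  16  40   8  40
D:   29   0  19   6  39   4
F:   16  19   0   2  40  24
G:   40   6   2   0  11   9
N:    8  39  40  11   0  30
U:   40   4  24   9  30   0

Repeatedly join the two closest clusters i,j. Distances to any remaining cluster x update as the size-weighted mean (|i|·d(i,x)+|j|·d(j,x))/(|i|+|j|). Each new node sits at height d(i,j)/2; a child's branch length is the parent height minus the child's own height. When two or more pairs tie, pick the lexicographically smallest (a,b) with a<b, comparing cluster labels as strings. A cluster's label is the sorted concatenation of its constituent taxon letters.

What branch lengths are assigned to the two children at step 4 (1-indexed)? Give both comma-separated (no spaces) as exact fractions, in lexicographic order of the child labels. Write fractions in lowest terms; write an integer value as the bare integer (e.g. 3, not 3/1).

21/4,25/4

iteration 1: select F,G (d=2); attach at lengths (1, 1); label the merged cluster FG
  updated: d(A,FG)=28, d(D,FG)=25/2, d(FG,N)=51/2, d(FG,U)=33/2
iteration 2: select D,U (d=4); attach at lengths (2, 2); label the merged cluster DU
  updated: d(A,DU)=69/2, d(DU,FG)=29/2, d(DU,N)=69/2
iteration 3: select A,N (d=8); attach at lengths (4, 4); label the merged cluster AN
  updated: d(AN,DU)=69/2, d(AN,FG)=107/4
iteration 4: select DU,FG (d=29/2); attach at lengths (21/4, 25/4); label the merged cluster DFGU
  updated: d(AN,DFGU)=245/8
iteration 5: select AN,DFGU (d=245/8); attach at lengths (181/16, 129/16); label the merged cluster ADFGNU
final tree: ((A:4,N:4):181/16,((D:2,U:2):21/4,(F:1,G:1):25/4):129/16)
total length: 359/8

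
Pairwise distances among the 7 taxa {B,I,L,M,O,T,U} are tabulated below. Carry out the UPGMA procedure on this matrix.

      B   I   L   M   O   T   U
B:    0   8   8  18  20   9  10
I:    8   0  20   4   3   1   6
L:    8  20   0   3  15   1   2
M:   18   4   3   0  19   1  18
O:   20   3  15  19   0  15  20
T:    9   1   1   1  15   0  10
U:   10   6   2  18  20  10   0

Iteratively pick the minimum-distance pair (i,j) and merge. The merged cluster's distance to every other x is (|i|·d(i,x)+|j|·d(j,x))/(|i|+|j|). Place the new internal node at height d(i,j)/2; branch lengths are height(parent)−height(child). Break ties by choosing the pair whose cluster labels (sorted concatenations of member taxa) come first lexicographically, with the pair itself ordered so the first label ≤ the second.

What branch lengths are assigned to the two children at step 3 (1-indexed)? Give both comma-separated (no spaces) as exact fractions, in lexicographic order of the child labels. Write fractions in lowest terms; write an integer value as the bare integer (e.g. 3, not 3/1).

step 1: merge (I,T) at d=1; branch lengths I→1/2, T→1/2; new cluster IT
  updated: d(B,IT)=17/2, d(IT,L)=21/2, d(IT,M)=5/2, d(IT,O)=9, d(IT,U)=8
step 2: merge (L,U) at d=2; branch lengths L→1, U→1; new cluster LU
  updated: d(B,LU)=9, d(IT,LU)=37/4, d(LU,M)=21/2, d(LU,O)=35/2
step 3: merge (IT,M) at d=5/2; branch lengths IT→3/4, M→5/4; new cluster IMT
  updated: d(B,IMT)=35/3, d(IMT,LU)=29/3, d(IMT,O)=37/3
step 4: merge (B,LU) at d=9; branch lengths B→9/2, LU→7/2; new cluster BLU
  updated: d(BLU,IMT)=31/3, d(BLU,O)=55/3
step 5: merge (BLU,IMT) at d=31/3; branch lengths BLU→2/3, IMT→47/12; new cluster BILMTU
  updated: d(BILMTU,O)=46/3
step 6: merge (BILMTU,O) at d=46/3; branch lengths BILMTU→5/2, O→23/3; new cluster BILMOTU
final tree: (((B:9/2,(L:1,U:1):7/2):2/3,((I:1/2,T:1/2):3/4,M:5/4):47/12):5/2,O:23/3)
total length: 111/4

3/4,5/4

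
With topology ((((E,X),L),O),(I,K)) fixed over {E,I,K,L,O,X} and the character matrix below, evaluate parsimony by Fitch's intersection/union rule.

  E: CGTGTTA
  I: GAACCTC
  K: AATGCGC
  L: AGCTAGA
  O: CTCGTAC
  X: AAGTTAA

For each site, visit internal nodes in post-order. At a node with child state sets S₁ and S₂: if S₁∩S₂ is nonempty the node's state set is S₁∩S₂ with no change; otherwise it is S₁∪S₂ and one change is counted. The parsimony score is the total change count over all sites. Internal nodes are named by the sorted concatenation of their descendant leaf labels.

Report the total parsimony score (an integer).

20

EX@0: {C} ∪ {A} = {A,C} (union, +1)
ELX@0: {A,C} ∩ {A} = {A} (intersection, +0)
ELOX@0: {A} ∪ {C} = {A,C} (union, +1)
IK@0: {G} ∪ {A} = {A,G} (union, +1)
EIKLOX@0: {A,C} ∩ {A,G} = {A} (intersection, +0)
EX@1: {G} ∪ {A} = {A,G} (union, +1)
ELX@1: {A,G} ∩ {G} = {G} (intersection, +0)
ELOX@1: {G} ∪ {T} = {G,T} (union, +1)
IK@1: {A} ∩ {A} = {A} (intersection, +0)
EIKLOX@1: {G,T} ∪ {A} = {A,G,T} (union, +1)
EX@2: {T} ∪ {G} = {G,T} (union, +1)
ELX@2: {G,T} ∪ {C} = {C,G,T} (union, +1)
ELOX@2: {C,G,T} ∩ {C} = {C} (intersection, +0)
IK@2: {A} ∪ {T} = {A,T} (union, +1)
EIKLOX@2: {C} ∪ {A,T} = {A,C,T} (union, +1)
EX@3: {G} ∪ {T} = {G,T} (union, +1)
ELX@3: {G,T} ∩ {T} = {T} (intersection, +0)
ELOX@3: {T} ∪ {G} = {G,T} (union, +1)
IK@3: {C} ∪ {G} = {C,G} (union, +1)
EIKLOX@3: {G,T} ∩ {C,G} = {G} (intersection, +0)
EX@4: {T} ∩ {T} = {T} (intersection, +0)
ELX@4: {T} ∪ {A} = {A,T} (union, +1)
ELOX@4: {A,T} ∩ {T} = {T} (intersection, +0)
IK@4: {C} ∩ {C} = {C} (intersection, +0)
EIKLOX@4: {T} ∪ {C} = {C,T} (union, +1)
EX@5: {T} ∪ {A} = {A,T} (union, +1)
ELX@5: {A,T} ∪ {G} = {A,G,T} (union, +1)
ELOX@5: {A,G,T} ∩ {A} = {A} (intersection, +0)
IK@5: {T} ∪ {G} = {G,T} (union, +1)
EIKLOX@5: {A} ∪ {G,T} = {A,G,T} (union, +1)
EX@6: {A} ∩ {A} = {A} (intersection, +0)
ELX@6: {A} ∩ {A} = {A} (intersection, +0)
ELOX@6: {A} ∪ {C} = {A,C} (union, +1)
IK@6: {C} ∩ {C} = {C} (intersection, +0)
EIKLOX@6: {A,C} ∩ {C} = {C} (intersection, +0)
per-site changes: [3, 3, 4, 3, 2, 4, 1]; total = 20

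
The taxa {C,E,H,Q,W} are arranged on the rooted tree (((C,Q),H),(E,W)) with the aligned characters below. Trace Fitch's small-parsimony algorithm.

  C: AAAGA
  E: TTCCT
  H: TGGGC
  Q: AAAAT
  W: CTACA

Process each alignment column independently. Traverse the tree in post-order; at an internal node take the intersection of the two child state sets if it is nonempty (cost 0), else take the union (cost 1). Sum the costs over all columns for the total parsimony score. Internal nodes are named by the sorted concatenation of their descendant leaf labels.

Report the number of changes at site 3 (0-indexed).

CQ@0: {A} ∩ {A} = {A} (intersection, +0)
CHQ@0: {A} ∪ {T} = {A,T} (union, +1)
EW@0: {T} ∪ {C} = {C,T} (union, +1)
CEHQW@0: {A,T} ∩ {C,T} = {T} (intersection, +0)
CQ@1: {A} ∩ {A} = {A} (intersection, +0)
CHQ@1: {A} ∪ {G} = {A,G} (union, +1)
EW@1: {T} ∩ {T} = {T} (intersection, +0)
CEHQW@1: {A,G} ∪ {T} = {A,G,T} (union, +1)
CQ@2: {A} ∩ {A} = {A} (intersection, +0)
CHQ@2: {A} ∪ {G} = {A,G} (union, +1)
EW@2: {C} ∪ {A} = {A,C} (union, +1)
CEHQW@2: {A,G} ∩ {A,C} = {A} (intersection, +0)
CQ@3: {G} ∪ {A} = {A,G} (union, +1)
CHQ@3: {A,G} ∩ {G} = {G} (intersection, +0)
EW@3: {C} ∩ {C} = {C} (intersection, +0)
CEHQW@3: {G} ∪ {C} = {C,G} (union, +1)
CQ@4: {A} ∪ {T} = {A,T} (union, +1)
CHQ@4: {A,T} ∪ {C} = {A,C,T} (union, +1)
EW@4: {T} ∪ {A} = {A,T} (union, +1)
CEHQW@4: {A,C,T} ∩ {A,T} = {A,T} (intersection, +0)
per-site changes: [2, 2, 2, 2, 3]; total = 11

2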